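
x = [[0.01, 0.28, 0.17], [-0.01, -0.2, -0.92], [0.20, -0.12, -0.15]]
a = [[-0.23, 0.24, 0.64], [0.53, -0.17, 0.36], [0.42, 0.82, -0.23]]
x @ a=[[0.22, 0.09, 0.07], [-0.49, -0.72, 0.13], [-0.17, -0.05, 0.12]]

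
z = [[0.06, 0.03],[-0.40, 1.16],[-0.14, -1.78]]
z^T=[[0.06, -0.4, -0.14], [0.03, 1.16, -1.78]]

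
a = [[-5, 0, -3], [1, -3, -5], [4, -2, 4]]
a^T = [[-5, 1, 4], [0, -3, -2], [-3, -5, 4]]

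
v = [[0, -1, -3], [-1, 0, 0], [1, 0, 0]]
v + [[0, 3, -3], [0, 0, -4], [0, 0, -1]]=[[0, 2, -6], [-1, 0, -4], [1, 0, -1]]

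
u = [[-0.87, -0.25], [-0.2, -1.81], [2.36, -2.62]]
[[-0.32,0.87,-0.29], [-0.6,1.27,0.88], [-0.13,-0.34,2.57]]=u @ [[0.28, -0.82, 0.49], [0.30, -0.61, -0.54]]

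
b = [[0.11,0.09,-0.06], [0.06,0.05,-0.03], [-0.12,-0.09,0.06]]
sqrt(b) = [[(0.24+0.03j), (0.18-0.01j), -0.13+0.02j], [0.12-0.01j, 0.14+0.00j, -0.05-0.01j], [-0.26+0.04j, -0.16-0.02j, 0.14+0.03j]]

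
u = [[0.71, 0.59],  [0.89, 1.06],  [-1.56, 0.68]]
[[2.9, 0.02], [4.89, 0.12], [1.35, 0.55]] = u@ [[0.84, -0.22],[3.91, 0.3]]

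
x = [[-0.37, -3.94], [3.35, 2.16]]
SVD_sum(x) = [[-1.86, -3.03], [1.88, 3.06]] + [[1.49,  -0.91], [1.47,  -0.9]]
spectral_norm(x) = 5.05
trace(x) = 1.79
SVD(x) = [[0.7, -0.71], [-0.71, -0.7]] @ diag([5.052213783018499, 2.4543300288832213]) @ [[-0.52,-0.85], [-0.85,0.52]]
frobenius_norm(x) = 5.62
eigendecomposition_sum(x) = [[-0.19+1.87j, -1.97+0.52j], [1.67-0.44j, 1.08+1.54j]] + [[(-0.19-1.87j), (-1.97-0.52j)], [(1.67+0.44j), 1.08-1.54j]]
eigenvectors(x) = [[0.74+0.00j,(0.74-0j)], [(-0.24-0.64j),(-0.24+0.64j)]]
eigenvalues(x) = [(0.9+3.41j), (0.9-3.41j)]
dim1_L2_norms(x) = [3.96, 3.99]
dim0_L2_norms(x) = [3.37, 4.49]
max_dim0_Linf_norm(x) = 3.94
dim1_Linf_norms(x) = [3.94, 3.35]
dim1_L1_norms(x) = [4.31, 5.51]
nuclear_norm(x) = 7.51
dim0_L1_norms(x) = [3.72, 6.1]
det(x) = 12.40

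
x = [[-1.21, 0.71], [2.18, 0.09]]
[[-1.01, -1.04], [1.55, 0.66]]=x @ [[0.72, 0.34], [-0.19, -0.89]]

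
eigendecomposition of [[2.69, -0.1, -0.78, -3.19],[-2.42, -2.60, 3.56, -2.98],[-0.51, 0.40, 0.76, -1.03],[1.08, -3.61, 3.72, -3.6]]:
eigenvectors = [[(0.26+0j), (0.44+0j), 0.08-0.52j, (0.08+0.52j)], [(0.67+0j), -0.72+0.00j, (0.57+0j), 0.57-0.00j], [(0.08+0j), -0.50+0.00j, 0.31-0.33j, 0.31+0.33j], [0.69+0.00j, 0.21+0.00j, (-0.31-0.3j), (-0.31+0.3j)]]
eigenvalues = [(-6.21+0j), (2.22+0j), (0.62+1.68j), (0.62-1.68j)]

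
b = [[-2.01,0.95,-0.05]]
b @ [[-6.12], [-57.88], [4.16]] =[[-42.89]]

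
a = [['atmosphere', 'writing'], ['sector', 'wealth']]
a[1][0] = 'sector'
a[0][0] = 'atmosphere'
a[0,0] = 'atmosphere'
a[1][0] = 'sector'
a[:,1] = ['writing', 'wealth']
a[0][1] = 'writing'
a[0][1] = 'writing'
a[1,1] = 'wealth'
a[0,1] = 'writing'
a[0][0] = 'atmosphere'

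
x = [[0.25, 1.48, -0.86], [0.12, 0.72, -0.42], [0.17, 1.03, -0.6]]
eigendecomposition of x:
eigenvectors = [[-0.77+0.00j, -0.21+0.48j, (-0.21-0.48j)], [-0.37+0.00j, -0.40-0.08j, -0.40+0.08j], [-0.52+0.00j, -0.74+0.00j, (-0.74-0j)]]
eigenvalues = [(0.37+0j), (-0+0j), (-0-0j)]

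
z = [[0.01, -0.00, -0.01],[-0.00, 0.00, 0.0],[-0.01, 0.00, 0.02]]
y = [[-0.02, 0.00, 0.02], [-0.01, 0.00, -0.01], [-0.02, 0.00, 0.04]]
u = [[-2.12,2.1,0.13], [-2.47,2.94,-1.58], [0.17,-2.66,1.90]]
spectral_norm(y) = 0.05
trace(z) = 0.03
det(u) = 7.15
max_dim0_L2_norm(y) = 0.05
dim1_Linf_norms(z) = [0.01, 0.0, 0.02]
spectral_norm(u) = 5.68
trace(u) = 2.72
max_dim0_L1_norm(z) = 0.03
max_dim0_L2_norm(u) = 4.49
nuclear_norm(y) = 0.07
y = u @ z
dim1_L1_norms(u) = [4.35, 6.99, 4.73]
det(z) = 0.00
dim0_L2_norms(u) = [3.26, 4.49, 2.47]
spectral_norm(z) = 0.03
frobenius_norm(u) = 6.07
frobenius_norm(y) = 0.05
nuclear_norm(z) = 0.03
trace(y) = 0.02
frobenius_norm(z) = 0.03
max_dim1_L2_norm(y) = 0.04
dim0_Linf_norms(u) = [2.47, 2.94, 1.9]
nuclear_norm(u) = 8.35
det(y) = 0.00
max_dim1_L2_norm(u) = 4.15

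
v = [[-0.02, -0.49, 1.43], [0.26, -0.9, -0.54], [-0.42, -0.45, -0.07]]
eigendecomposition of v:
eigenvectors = [[-0.87+0.00j, (-0.87-0j), (-0.06+0j)], [0.01+0.24j, (0.01-0.24j), (0.93+0j)], [-0.05-0.43j, -0.05+0.43j, (0.37+0j)]]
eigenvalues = [(0.07+0.85j), (0.07-0.85j), (-1.13+0j)]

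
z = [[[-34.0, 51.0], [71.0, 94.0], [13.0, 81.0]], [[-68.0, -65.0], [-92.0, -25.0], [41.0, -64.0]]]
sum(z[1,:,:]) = -273.0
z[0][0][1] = 51.0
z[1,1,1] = -25.0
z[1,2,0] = 41.0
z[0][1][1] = 94.0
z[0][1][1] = 94.0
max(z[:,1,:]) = 94.0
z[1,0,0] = -68.0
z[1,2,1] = -64.0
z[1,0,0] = -68.0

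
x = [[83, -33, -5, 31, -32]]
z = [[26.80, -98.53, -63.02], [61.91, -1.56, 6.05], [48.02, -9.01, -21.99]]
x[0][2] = -5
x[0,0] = 83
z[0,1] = -98.53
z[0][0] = 26.8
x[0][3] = 31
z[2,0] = 48.02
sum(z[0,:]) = -134.75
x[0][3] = 31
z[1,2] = 6.05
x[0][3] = 31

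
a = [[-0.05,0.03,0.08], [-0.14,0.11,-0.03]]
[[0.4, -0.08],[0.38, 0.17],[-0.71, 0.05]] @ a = [[-0.01, 0.00, 0.03], [-0.04, 0.03, 0.03], [0.03, -0.02, -0.06]]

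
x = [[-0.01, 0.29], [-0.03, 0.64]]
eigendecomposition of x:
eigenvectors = [[-1.0,-0.41], [-0.05,-0.91]]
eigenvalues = [0.0, 0.63]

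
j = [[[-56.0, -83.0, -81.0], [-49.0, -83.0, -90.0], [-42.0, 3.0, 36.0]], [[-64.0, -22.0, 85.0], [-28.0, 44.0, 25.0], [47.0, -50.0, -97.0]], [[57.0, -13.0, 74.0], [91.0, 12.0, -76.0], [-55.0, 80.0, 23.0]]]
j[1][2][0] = 47.0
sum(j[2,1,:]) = 27.0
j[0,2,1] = 3.0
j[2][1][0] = 91.0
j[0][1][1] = -83.0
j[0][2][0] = -42.0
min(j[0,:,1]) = -83.0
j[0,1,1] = -83.0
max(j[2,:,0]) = 91.0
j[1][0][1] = -22.0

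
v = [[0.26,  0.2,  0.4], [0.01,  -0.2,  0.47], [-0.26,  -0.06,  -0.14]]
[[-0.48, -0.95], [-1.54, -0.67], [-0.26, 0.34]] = v @ [[2.58, -0.11], [0.50, -0.97], [-3.12, -1.83]]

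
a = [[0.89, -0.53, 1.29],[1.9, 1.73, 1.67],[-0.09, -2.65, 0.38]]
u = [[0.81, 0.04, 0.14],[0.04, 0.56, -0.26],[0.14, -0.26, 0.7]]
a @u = [[0.88, -0.6, 1.17], [1.84, 0.61, 0.99], [-0.13, -1.59, 0.94]]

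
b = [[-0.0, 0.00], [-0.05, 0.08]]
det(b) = 0.00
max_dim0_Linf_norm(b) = 0.08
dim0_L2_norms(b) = [0.05, 0.08]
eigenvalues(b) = [0.08, -0.0]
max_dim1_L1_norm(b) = 0.13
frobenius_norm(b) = 0.09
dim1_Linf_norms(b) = [0.0, 0.08]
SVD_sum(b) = [[0.00, 0.00], [-0.05, 0.08]] + [[-0.00,-0.0], [0.00,0.00]]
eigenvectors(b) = [[0.00, 0.85], [1.0, 0.53]]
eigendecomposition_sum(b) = [[0.0, 0.00], [-0.05, 0.08]] + [[-0.00, -0.00], [-0.0, -0.00]]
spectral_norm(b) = 0.09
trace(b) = 0.08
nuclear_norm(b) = 0.09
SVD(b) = [[0.0,-1.0], [-1.0,0.00]] @ diag([0.09433981132056604, 0.0]) @ [[0.53, -0.85], [0.85, 0.53]]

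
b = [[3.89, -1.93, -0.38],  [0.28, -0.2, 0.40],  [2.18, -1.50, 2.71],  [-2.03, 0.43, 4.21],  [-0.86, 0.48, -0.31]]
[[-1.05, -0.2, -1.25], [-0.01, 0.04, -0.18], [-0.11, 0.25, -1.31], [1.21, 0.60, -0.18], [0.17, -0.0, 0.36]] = b @ [[-0.27, -0.12, -0.24], [-0.03, -0.16, 0.20], [0.16, 0.10, -0.18]]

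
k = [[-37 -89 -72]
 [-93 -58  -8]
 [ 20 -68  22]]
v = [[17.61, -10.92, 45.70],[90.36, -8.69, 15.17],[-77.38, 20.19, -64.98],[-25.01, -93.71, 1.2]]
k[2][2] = 22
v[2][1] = 20.19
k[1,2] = -8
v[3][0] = -25.01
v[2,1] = 20.19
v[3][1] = -93.71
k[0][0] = -37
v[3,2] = 1.2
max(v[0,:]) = 45.7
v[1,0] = 90.36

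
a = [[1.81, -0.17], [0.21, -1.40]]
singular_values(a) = [1.88, 1.33]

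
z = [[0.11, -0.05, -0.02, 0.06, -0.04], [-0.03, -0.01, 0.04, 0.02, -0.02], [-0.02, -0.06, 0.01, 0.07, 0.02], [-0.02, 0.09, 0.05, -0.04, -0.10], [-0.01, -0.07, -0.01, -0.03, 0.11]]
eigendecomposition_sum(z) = [[0.06+0.04j,-0.01-0.07j,-0.01-0.05j,(0.01-0.03j),-0.03+0.11j], [(-0.01+0j),(0.01+0.01j),(0.01+0.01j),0.00+0.01j,-0.01-0.02j], [(-0.01-0j),(0.01+0.01j),0j,0.00+0.00j,(-0-0.01j)], [(-0.01+0.02j),0.02-0.00j,(0.01-0.01j),0.01+0.00j,(-0.04-0.01j)], [-0.00-0.04j,(-0.03+0.03j),(-0.01+0.02j),(-0.02+0.01j),0.05-0.03j]] + [[0.06-0.04j, -0.01+0.07j, (-0.01+0.05j), (0.01+0.03j), (-0.03-0.11j)], [-0.01-0.00j, (0.01-0.01j), 0.01-0.01j, -0.01j, -0.01+0.02j], [-0.01+0.00j, 0.01-0.01j, -0j, 0.00-0.00j, (-0+0.01j)], [(-0.01-0.02j), 0.02+0.00j, (0.01+0.01j), (0.01-0j), (-0.04+0.01j)], [-0.00+0.04j, (-0.03-0.03j), (-0.01-0.02j), -0.02-0.01j, (0.05+0.03j)]] + [[(-0+0j), (-0.03-0j), -0.00+0.00j, (0.03+0j), (0.01+0j)], [0.00-0.00j, 0.01+0.00j, -0j, -0.01-0.00j, (-0-0j)], [(-0+0j), -0.06-0.00j, (-0.01+0j), 0.06+0.00j, 0.03+0.00j], [-0j, 0.07+0.00j, (0.01-0j), -0.07-0.00j, -0.03-0.00j], [0.00-0.00j, (0.01+0j), 0.00-0.00j, -0.01-0.00j, (-0-0j)]] + [[(-0+0j),-0.01-0.00j,(0.01+0j),0.01+0.00j,0j],[(-0+0j),(-0.03-0j),0.02+0.00j,0.02+0.00j,(0.01+0j)],[(-0+0j),(-0.01-0j),0.01+0.00j,0.00+0.00j,0j],[-0.00+0.00j,(-0.02-0j),0.01+0.00j,(0.01+0j),0.00+0.00j],[-0.00+0.00j,-0.03-0.00j,(0.02+0j),0.01+0.00j,0.00+0.00j]] + [[0.00+0.00j,-0.00-0.00j,0.00+0.00j,0j,0.00+0.00j], [0j,-0.00-0.00j,0j,0j,0j], [0.00+0.00j,-0.00-0.00j,0j,0.00+0.00j,0.00+0.00j], [0j,(-0-0j),0j,0j,0.00+0.00j], [0.00+0.00j,-0.00-0.00j,0j,0.00+0.00j,0.00+0.00j]]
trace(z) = 0.18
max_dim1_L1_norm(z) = 0.3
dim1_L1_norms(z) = [0.28, 0.12, 0.18, 0.3, 0.23]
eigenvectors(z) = [[-0.83+0.00j,-0.83-0.00j,-0.26+0.00j,0.25+0.00j,(-0.33+0j)], [0.13-0.12j,0.13+0.12j,0.05+0.00j,0.67+0.00j,-0.53+0.00j], [0.09-0.05j,(0.09+0.05j),(-0.61+0j),0.17+0.00j,(-0.48+0j)], [(-0.02-0.26j),(-0.02+0.26j),0.74+0.00j,(0.44+0j),(-0.34+0j)], [0.30+0.33j,(0.3-0.33j),(0.09+0j),(0.52+0j),(-0.51+0j)]]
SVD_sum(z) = [[0.00,-0.02,-0.01,0.01,0.03], [-0.00,0.01,0.00,-0.00,-0.01], [0.01,-0.04,-0.01,0.01,0.04], [-0.02,0.10,0.03,-0.03,-0.10], [0.01,-0.08,-0.03,0.02,0.08]] + [[0.09, -0.02, -0.01, 0.07, -0.07], [-0.00, 0.0, 0.00, -0.0, 0.00], [0.02, -0.0, -0.0, 0.01, -0.01], [-0.0, 0.0, 0.00, -0.00, 0.00], [-0.04, 0.01, 0.01, -0.03, 0.03]] + [[0.01, 0.0, -0.01, -0.01, 0.00], [-0.03, -0.01, 0.02, 0.03, -0.01], [-0.04, -0.02, 0.03, 0.04, -0.01], [-0.0, -0.00, 0.00, 0.00, -0.00], [0.01, 0.0, -0.01, -0.01, 0.00]] + [[0.0,-0.01,0.01,-0.01,-0.0], [0.00,-0.01,0.01,-0.01,-0.0], [-0.00,0.00,-0.00,0.00,0.0], [0.00,-0.01,0.01,-0.01,-0.0], [0.01,-0.01,0.02,-0.01,-0.0]] + [[0.00, 0.00, 0.0, 0.0, 0.00],  [-0.0, -0.0, -0.00, -0.0, -0.00],  [0.0, 0.0, 0.00, 0.0, 0.0],  [0.00, 0.00, 0.0, 0.0, 0.00],  [0.0, 0.0, 0.0, 0.00, 0.0]]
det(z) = 0.00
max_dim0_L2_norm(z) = 0.16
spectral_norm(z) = 0.20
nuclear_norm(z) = 0.48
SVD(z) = [[-0.18, 0.89, 0.21, -0.35, 0.03], [0.08, -0.01, -0.58, -0.48, -0.66], [-0.31, 0.15, -0.76, 0.13, 0.54], [0.74, -0.03, -0.05, -0.48, 0.48], [-0.57, -0.42, 0.2, -0.64, 0.23]] @ diag([0.202447003418056, 0.1510388472647097, 0.09182415003694049, 0.03835040046012722, 0.0002228868293198257]) @ [[-0.13, 0.66, 0.23, -0.22, -0.67], [0.67, -0.18, -0.09, 0.52, -0.50], [0.60, 0.24, -0.43, -0.61, 0.17], [-0.27, 0.43, -0.74, 0.44, 0.08], [0.33, 0.54, 0.46, 0.35, 0.51]]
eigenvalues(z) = [(0.14+0.03j), (0.14-0.03j), (-0.08+0j), (-0.01+0j), 0j]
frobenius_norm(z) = 0.27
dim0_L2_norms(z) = [0.12, 0.14, 0.07, 0.11, 0.16]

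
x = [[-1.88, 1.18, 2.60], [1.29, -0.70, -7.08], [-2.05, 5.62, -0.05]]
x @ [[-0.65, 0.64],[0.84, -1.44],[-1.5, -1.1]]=[[-1.69, -5.76],  [9.19, 9.62],  [6.13, -9.35]]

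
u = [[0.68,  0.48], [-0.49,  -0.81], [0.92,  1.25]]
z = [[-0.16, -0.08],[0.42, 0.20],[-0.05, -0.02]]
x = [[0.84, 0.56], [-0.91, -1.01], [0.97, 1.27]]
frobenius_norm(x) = 2.33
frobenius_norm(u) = 2.00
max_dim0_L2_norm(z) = 0.45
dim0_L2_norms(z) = [0.45, 0.22]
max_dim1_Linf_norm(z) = 0.42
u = z + x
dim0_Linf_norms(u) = [0.92, 1.25]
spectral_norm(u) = 1.98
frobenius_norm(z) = 0.50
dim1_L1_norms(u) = [1.16, 1.3, 2.17]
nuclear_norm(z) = 0.51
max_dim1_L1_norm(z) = 0.62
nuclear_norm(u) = 2.25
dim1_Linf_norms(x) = [0.84, 1.01, 1.27]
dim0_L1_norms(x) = [2.72, 2.84]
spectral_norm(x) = 2.31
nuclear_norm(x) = 2.59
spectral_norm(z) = 0.50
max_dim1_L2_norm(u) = 1.55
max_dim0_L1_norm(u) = 2.54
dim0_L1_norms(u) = [2.09, 2.54]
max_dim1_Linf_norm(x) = 1.27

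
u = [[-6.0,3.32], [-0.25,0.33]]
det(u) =-1.150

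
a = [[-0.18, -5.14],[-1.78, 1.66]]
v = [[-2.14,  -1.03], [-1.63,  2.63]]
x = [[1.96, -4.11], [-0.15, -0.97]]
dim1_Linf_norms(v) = [2.14, 2.63]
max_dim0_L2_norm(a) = 5.4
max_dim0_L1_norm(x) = 5.08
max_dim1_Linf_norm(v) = 2.63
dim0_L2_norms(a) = [1.79, 5.4]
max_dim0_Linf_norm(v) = 2.63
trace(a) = 1.48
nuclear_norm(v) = 5.46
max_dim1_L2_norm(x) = 4.55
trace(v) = 0.49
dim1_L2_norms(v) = [2.37, 3.09]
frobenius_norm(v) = 3.90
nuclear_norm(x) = 5.17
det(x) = -2.52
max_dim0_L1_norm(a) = 6.8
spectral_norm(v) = 3.12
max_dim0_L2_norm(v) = 2.82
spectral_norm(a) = 5.42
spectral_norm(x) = 4.63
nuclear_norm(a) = 7.16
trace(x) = 0.99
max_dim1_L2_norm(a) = 5.14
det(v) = -7.31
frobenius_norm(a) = 5.69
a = v + x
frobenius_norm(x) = 4.66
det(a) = -9.45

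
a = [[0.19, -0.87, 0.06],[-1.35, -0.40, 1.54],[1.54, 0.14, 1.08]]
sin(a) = [[0.45, -0.65, 0.22], [-1.34, -0.00, 0.96], [0.85, 0.28, 1.06]]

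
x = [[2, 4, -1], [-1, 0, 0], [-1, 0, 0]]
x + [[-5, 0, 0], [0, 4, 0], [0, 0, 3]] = [[-3, 4, -1], [-1, 4, 0], [-1, 0, 3]]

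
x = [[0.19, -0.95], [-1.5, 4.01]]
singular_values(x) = [4.39, 0.15]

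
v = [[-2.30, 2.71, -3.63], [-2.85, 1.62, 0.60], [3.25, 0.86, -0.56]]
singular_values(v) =[5.66, 3.78, 1.51]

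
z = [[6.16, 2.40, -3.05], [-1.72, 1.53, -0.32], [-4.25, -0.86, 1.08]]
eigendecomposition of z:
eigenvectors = [[0.83,-0.28,0.25], [-0.21,-0.36,-0.90], [-0.52,-0.89,-0.36]]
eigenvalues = [7.47, -0.58, 1.88]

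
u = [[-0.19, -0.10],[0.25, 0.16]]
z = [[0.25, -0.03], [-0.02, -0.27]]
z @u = [[-0.06, -0.03], [-0.06, -0.04]]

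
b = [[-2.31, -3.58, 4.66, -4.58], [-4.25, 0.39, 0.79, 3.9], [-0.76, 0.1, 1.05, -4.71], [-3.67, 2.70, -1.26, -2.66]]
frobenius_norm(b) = 12.17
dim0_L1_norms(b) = [10.99, 6.77, 7.76, 15.85]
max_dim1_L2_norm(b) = 7.8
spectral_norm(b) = 9.00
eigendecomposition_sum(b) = [[1.90-0.00j, (-2.13+0j), (1.8+0j), (-2.67+0j)], [(-1.98+0j), 2.22-0.00j, (-1.88-0j), 2.78+0.00j], [0.85-0.00j, -0.95+0.00j, 0.81+0.00j, -1.19+0.00j], [(-1.4+0j), 1.57-0.00j, (-1.33-0j), (1.97+0j)]] + [[-2.09+0.80j, -0.75-0.61j, 1.38+0.16j, (-0.93+2.04j)], [(-1.08+2j), (-0.99+0.02j), 1.17-0.80j, (0.64+2.2j)], [-0.75-1.62j, 0.45-0.63j, (-0.05+1.11j), -1.68-0.64j], [-1.13-2.13j, (0.56-0.88j), (0.02+1.5j), -2.31-0.73j]] + [[-2.09-0.80j, -0.75+0.61j, 1.38-0.16j, (-0.93-2.04j)], [(-1.08-2j), -0.99-0.02j, 1.17+0.80j, (0.64-2.2j)], [(-0.75+1.62j), (0.45+0.63j), (-0.05-1.11j), (-1.68+0.64j)], [-1.13+2.13j, (0.56+0.88j), 0.02-1.50j, (-2.31+0.73j)]] + [[(-0.03+0j), 0.04-0.00j, (0.09-0j), -0.04+0.00j], [-0.11+0.00j, 0.15-0.00j, 0.33-0.00j, -0.15+0.00j], [-0.11+0.00j, (0.15-0j), 0.34-0.00j, -0.16+0.00j], [-0.01+0.00j, (0.02-0j), 0.04-0.00j, (-0.02+0j)]]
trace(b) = -3.53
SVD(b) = [[-0.81, -0.12, 0.49, 0.3], [0.23, -0.82, 0.40, -0.35], [-0.5, 0.03, -0.34, -0.8], [-0.2, -0.56, -0.70, 0.4]] @ diag([8.998474262060546, 6.11532614965606, 5.451775356636488, 0.3128777702838287]) @ [[0.22, 0.27, -0.43, 0.83],[0.95, -0.23, -0.07, -0.22],[0.00, -0.65, 0.57, 0.50],[-0.24, -0.68, -0.69, -0.08]]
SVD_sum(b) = [[-1.62, -1.95, 3.14, -6.07], [0.46, 0.55, -0.89, 1.72], [-1.0, -1.21, 1.94, -3.76], [-0.39, -0.47, 0.76, -1.47]] + [[-0.68,  0.17,  0.05,  0.15], [-4.74,  1.15,  0.37,  1.08], [0.19,  -0.05,  -0.01,  -0.04], [-3.24,  0.79,  0.25,  0.74]] + [[0.01,  -1.73,  1.53,  1.35], [0.01,  -1.39,  1.23,  1.09], [-0.00,  1.19,  -1.05,  -0.93], [-0.01,  2.47,  -2.19,  -1.92]] + [[-0.02, -0.06, -0.06, -0.01], [0.03, 0.07, 0.07, 0.01], [0.06, 0.17, 0.17, 0.02], [-0.03, -0.08, -0.09, -0.01]]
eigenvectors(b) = [[(0.59+0j), (-0.06+0.51j), (-0.06-0.51j), (-0.19+0j)], [(-0.62+0j), (0.29+0.43j), (0.29-0.43j), -0.68+0.00j], [0.27+0.00j, -0.41-0.02j, -0.41+0.02j, -0.71+0.00j], [-0.44+0.00j, -0.55+0.00j, -0.55-0.00j, -0.07+0.00j]]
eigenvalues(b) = [(6.89+0j), (-5.43+1.2j), (-5.43-1.2j), (0.44+0j)]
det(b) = 93.86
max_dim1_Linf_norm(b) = 4.71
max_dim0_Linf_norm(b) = 4.71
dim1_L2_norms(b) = [7.8, 5.84, 4.89, 5.42]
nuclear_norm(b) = 20.88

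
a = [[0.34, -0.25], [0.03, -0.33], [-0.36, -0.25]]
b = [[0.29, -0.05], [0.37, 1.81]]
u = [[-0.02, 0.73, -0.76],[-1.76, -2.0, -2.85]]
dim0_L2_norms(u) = [1.76, 2.13, 2.95]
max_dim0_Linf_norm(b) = 1.81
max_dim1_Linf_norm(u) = 2.85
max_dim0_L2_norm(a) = 0.5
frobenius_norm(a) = 0.69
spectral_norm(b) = 1.85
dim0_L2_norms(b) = [0.47, 1.81]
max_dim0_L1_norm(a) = 0.83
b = u @ a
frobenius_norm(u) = 4.04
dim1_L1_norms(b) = [0.34, 2.18]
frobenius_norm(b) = 1.87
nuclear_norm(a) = 0.98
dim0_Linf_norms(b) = [0.37, 1.81]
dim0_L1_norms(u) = [1.78, 2.73, 3.61]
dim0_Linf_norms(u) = [1.76, 2.0, 2.85]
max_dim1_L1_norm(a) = 0.61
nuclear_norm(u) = 4.94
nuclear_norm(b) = 2.14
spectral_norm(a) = 0.50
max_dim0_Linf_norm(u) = 2.85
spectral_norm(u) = 3.91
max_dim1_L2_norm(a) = 0.44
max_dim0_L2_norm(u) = 2.95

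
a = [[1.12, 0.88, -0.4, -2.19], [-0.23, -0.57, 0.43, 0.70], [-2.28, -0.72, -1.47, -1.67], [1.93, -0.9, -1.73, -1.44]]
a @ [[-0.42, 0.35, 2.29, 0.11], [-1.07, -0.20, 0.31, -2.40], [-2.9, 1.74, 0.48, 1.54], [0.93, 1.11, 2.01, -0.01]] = [[-2.29, -2.91, -1.76, -2.58], [0.11, 1.56, 0.91, 2.00], [4.44, -5.07, -9.51, -0.77], [3.83, -3.75, 0.42, -0.28]]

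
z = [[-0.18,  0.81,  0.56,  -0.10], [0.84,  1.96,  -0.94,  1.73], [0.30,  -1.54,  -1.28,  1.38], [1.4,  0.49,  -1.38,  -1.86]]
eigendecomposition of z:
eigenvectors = [[(0.19+0j), 0.80+0.00j, (-0.22-0.1j), -0.22+0.10j], [0.92+0.00j, (-0.19+0j), (0.27-0.14j), 0.27+0.14j], [(-0.25+0j), 0.56+0.00j, 0.65+0.00j, 0.65-0.00j], [0.23+0.00j, (0.13+0j), (-0.03+0.65j), -0.03-0.65j]]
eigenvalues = [(2.83+0j), 0j, (-2.09+1.67j), (-2.09-1.67j)]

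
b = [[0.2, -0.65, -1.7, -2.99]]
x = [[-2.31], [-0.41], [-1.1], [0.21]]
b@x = [[1.05]]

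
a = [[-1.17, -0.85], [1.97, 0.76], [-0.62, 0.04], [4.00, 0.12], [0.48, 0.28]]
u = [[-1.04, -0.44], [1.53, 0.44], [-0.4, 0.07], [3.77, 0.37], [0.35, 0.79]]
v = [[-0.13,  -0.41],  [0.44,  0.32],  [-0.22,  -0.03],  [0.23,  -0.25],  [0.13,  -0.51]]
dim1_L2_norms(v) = [0.43, 0.54, 0.22, 0.34, 0.53]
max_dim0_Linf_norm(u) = 3.77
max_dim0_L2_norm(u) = 4.23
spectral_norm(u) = 4.29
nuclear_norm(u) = 5.13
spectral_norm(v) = 0.78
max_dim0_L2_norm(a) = 4.68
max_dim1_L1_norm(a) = 4.12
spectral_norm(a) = 4.72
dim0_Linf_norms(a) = [4.0, 0.85]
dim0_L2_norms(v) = [0.57, 0.77]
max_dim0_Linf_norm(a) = 4.0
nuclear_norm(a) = 5.69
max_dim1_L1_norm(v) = 0.76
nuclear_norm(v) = 1.34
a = u + v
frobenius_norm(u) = 4.37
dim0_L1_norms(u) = [7.09, 2.11]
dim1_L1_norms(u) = [1.48, 1.97, 0.47, 4.14, 1.14]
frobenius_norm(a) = 4.82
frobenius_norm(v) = 0.96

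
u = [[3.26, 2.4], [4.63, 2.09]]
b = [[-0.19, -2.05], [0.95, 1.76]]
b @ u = [[-10.11, -4.74], [11.25, 5.96]]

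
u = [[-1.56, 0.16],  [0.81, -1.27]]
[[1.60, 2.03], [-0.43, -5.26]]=u@[[-1.06, -0.94], [-0.34, 3.54]]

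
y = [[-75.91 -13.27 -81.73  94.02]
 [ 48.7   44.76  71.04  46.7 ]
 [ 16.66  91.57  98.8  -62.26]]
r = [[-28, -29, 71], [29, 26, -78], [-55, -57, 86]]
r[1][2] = -78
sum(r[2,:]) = -26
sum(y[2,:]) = 144.76999999999998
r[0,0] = -28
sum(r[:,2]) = 79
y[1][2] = 71.04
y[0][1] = -13.27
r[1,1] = 26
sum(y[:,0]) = -10.549999999999994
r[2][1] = -57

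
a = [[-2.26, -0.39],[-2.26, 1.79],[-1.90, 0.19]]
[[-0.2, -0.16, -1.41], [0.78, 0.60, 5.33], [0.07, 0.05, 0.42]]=a@[[0.01, 0.01, 0.09], [0.45, 0.35, 3.09]]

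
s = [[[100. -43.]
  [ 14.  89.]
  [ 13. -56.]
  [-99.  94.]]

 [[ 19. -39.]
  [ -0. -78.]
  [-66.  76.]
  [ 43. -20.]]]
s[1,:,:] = [[19.0, -39.0], [-0.0, -78.0], [-66.0, 76.0], [43.0, -20.0]]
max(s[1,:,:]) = 76.0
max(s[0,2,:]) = 13.0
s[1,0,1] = -39.0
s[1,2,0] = -66.0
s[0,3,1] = 94.0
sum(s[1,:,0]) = -4.0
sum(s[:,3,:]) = 18.0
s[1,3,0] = 43.0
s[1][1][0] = -0.0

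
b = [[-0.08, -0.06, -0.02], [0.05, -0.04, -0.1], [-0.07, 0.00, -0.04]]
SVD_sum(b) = [[-0.05, -0.04, -0.06],[-0.03, -0.03, -0.03],[-0.04, -0.03, -0.04]] + [[-0.03, 0.01, 0.03], [0.08, -0.01, -0.07], [-0.02, 0.00, 0.02]] + [[0.01, -0.02, 0.01], [0.00, -0.0, 0.0], [-0.01, 0.03, -0.02]]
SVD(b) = [[-0.73, 0.35, -0.59], [-0.42, -0.91, -0.01], [-0.54, 0.24, 0.80]] @ diag([0.12421432633614278, 0.11753065872490057, 0.04192070362659923]) @ [[0.60, 0.49, 0.63], [-0.77, 0.13, 0.63], [-0.22, 0.86, -0.45]]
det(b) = -0.00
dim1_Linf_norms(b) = [0.08, 0.1, 0.07]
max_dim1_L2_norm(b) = 0.12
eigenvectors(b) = [[-0.73+0.00j,-0.24+0.38j,-0.24-0.38j], [(-0.31+0j),0.77+0.00j,(0.77-0j)], [(-0.62+0j),-0.29-0.34j,-0.29+0.34j]]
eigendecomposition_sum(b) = [[(-0.05-0j), -0.04+0.00j, (-0.06+0j)],  [-0.02-0.00j, -0.02+0.00j, -0.03+0.00j],  [(-0.05-0j), (-0.03+0j), (-0.05+0j)]] + [[-0.01+0.02j,  (-0.01-0.01j),  (0.02-0.01j)],[(0.04+0j),  (-0.01+0.03j),  -0.04-0.02j],[-0.01-0.02j,  0.02-0.01j,  (0.01+0.02j)]] + [[-0.01-0.02j, -0.01+0.01j, 0.02+0.01j],  [(0.04-0j), -0.01-0.03j, -0.04+0.02j],  [-0.01+0.02j, 0.02+0.01j, 0.01-0.02j]]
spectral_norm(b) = 0.12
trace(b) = -0.16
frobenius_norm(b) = 0.18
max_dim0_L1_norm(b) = 0.2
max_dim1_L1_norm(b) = 0.19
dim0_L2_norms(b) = [0.12, 0.07, 0.11]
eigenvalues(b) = [(-0.12+0j), (-0.02+0.07j), (-0.02-0.07j)]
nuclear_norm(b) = 0.28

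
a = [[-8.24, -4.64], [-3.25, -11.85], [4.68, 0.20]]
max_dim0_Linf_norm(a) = 11.85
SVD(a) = [[-0.58, 0.61], [-0.79, -0.58], [0.19, -0.54]] @ diag([14.65428237712715, 6.8997541993480205]) @ [[0.56, 0.83],[-0.83, 0.56]]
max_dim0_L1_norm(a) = 16.69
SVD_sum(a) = [[-4.76, -7.01], [-6.53, -9.62], [1.57, 2.31]] + [[-3.48,2.37], [3.28,-2.23], [3.11,-2.11]]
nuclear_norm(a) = 21.55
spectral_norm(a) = 14.65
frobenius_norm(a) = 16.20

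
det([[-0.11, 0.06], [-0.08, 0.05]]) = -0.001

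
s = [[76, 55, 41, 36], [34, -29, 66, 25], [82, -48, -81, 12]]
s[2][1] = -48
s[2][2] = -81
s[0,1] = 55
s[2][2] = -81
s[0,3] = 36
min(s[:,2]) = -81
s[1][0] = 34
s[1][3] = 25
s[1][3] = 25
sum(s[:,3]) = 73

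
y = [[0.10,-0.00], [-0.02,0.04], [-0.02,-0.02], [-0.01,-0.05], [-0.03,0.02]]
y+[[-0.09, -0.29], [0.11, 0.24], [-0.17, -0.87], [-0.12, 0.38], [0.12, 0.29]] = [[0.01, -0.29], [0.09, 0.28], [-0.19, -0.89], [-0.13, 0.33], [0.09, 0.31]]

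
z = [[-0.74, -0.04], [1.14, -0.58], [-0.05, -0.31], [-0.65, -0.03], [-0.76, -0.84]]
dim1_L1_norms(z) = [0.78, 1.72, 0.36, 0.68, 1.6]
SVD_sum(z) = [[-0.74, -0.02], [1.13, 0.03], [-0.06, -0.00], [-0.65, -0.02], [-0.78, -0.02]] + [[0.00, -0.02], [0.01, -0.61], [0.01, -0.31], [0.0, -0.01], [0.02, -0.82]]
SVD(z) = [[-0.44, -0.02], [0.67, -0.57], [-0.03, -0.29], [-0.39, -0.01], [-0.46, -0.77]] @ diag([1.6884376344286463, 1.0675103534134918]) @ [[1.00, 0.02], [-0.02, 1.0]]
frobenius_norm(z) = 2.00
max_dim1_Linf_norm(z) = 1.14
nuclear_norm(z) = 2.76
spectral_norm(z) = 1.69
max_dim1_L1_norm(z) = 1.72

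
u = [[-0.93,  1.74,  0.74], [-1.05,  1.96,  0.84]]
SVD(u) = [[-0.66, -0.75], [-0.75, 0.66]] @ diag([3.176442045908738, 0.003991113015809929]) @ [[0.44,-0.83,-0.35], [-0.16,-0.46,0.88]]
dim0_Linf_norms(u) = [1.05, 1.96, 0.84]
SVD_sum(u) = [[-0.93, 1.74, 0.74], [-1.05, 1.96, 0.84]] + [[0.0,  0.00,  -0.0], [-0.00,  -0.00,  0.00]]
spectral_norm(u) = 3.18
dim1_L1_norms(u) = [3.41, 3.85]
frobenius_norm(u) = 3.18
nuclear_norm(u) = 3.18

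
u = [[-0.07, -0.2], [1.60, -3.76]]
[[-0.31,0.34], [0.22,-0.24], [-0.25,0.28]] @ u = [[0.57, -1.22],[-0.40, 0.86],[0.47, -1.0]]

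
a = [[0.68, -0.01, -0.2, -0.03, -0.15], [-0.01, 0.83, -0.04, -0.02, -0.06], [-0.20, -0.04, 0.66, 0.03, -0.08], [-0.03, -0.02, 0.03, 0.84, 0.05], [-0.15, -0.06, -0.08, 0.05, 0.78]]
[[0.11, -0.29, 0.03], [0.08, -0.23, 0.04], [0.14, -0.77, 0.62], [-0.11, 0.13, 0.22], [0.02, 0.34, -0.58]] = a@ [[0.28,-0.82,0.19], [0.12,-0.34,0.06], [0.33,-1.43,0.92], [-0.14,0.16,0.28], [0.13,0.10,-0.62]]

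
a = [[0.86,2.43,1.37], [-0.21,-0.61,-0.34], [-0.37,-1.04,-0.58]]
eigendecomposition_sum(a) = [[0.80+0.00j, 2.35+0.00j, 1.27+0.00j],  [(-0.21-0j), (-0.62-0j), (-0.34-0j)],  [(-0.33-0j), -0.97-0.00j, -0.53-0.00j]] + [[(0.03+0.02j), (0.04+0.04j), 0.05+0.01j], [0.00-0.01j, 0.00-0.01j, (-0-0.01j)], [-0.02+0.00j, -0.03-0.01j, -0.03+0.01j]] + [[0.03-0.02j, 0.04-0.04j, (0.05-0.01j)], [0.00+0.01j, 0.01j, (-0+0.01j)], [-0.02-0.00j, -0.03+0.01j, -0.03-0.01j]]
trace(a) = -0.33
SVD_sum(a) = [[0.86, 2.43, 1.37], [-0.21, -0.61, -0.34], [-0.37, -1.04, -0.58]] + [[0.00, -0.0, 0.0], [0.0, -0.00, 0.0], [0.00, -0.00, 0.00]] + [[-0.0, -0.0, 0.0], [0.0, 0.0, -0.00], [-0.00, -0.0, 0.00]]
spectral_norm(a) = 3.26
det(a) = -0.00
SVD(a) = [[-0.9, -0.34, 0.29], [0.22, -0.9, -0.37], [0.38, -0.26, 0.89]] @ diag([3.2569975396892272, 0.005940048170700892, 0.005634029291160952]) @ [[-0.29, -0.83, -0.47],  [-0.62, 0.54, -0.57],  [-0.73, -0.12, 0.67]]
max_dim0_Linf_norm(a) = 2.43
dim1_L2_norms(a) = [2.92, 0.73, 1.25]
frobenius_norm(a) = 3.26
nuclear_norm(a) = 3.27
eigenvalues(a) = [(-0.35+0j), (0.01+0.02j), (0.01-0.02j)]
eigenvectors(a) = [[0.90+0.00j, 0.86+0.00j, (0.86-0j)], [-0.24+0.00j, -0.07-0.14j, -0.07+0.14j], [-0.37+0.00j, (-0.41+0.25j), (-0.41-0.25j)]]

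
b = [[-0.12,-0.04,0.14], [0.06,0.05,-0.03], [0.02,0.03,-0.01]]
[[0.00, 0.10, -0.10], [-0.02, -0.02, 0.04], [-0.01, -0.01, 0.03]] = b@[[-0.55, 0.42, -0.48], [0.03, -0.22, 0.87], [-0.43, 1.01, -0.88]]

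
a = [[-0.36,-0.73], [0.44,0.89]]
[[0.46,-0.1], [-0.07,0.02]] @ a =[[-0.21, -0.42],[0.03, 0.07]]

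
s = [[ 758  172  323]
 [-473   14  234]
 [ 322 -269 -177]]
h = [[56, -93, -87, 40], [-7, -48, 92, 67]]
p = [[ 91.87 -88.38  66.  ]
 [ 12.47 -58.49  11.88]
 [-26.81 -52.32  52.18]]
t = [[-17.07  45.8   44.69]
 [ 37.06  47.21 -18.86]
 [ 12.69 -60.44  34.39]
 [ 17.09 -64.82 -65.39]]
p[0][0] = 91.87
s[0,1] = 172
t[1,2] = -18.86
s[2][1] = -269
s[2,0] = 322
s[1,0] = -473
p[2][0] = -26.81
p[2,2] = 52.18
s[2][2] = -177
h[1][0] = -7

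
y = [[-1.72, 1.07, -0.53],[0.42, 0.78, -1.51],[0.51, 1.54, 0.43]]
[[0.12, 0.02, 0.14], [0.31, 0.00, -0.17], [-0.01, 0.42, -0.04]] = y @ [[0.01,0.08,-0.11], [0.04,0.21,-0.01], [-0.18,0.13,0.08]]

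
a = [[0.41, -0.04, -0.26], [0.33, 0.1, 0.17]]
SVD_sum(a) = [[0.45,0.02,-0.11],[0.27,0.01,-0.07]] + [[-0.04, -0.06, -0.15],[0.06, 0.09, 0.24]]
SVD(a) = [[-0.85, -0.52], [-0.52, 0.85]] @ diag([0.5389557487087013, 0.30761453303419056]) @ [[-0.97, -0.03, 0.25], [0.22, 0.35, 0.91]]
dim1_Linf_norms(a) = [0.41, 0.33]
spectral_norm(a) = 0.54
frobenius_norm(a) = 0.62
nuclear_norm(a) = 0.85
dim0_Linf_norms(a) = [0.41, 0.1, 0.26]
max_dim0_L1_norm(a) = 0.74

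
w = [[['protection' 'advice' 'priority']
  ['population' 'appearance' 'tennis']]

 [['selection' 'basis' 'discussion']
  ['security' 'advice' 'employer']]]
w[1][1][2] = 'employer'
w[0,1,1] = 'appearance'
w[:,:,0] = [['protection', 'population'], ['selection', 'security']]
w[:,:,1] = [['advice', 'appearance'], ['basis', 'advice']]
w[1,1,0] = 'security'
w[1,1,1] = 'advice'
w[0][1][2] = 'tennis'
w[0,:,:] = [['protection', 'advice', 'priority'], ['population', 'appearance', 'tennis']]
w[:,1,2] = ['tennis', 'employer']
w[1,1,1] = 'advice'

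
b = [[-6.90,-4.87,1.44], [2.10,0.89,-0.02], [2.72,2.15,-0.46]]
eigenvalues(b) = [-5.94, 0.24, -0.77]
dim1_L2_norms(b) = [8.57, 2.28, 3.5]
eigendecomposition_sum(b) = [[-6.97, -5.54, 1.81], [2.15, 1.71, -0.56], [2.62, 2.08, -0.68]] + [[-0.02, -0.01, -0.03],[0.05, 0.04, 0.11],[0.11, 0.08, 0.21]] + [[0.08,0.68,-0.34],  [-0.11,-0.86,0.43],  [-0.00,-0.01,0.01]]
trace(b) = -6.47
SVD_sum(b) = [[-6.94, -4.85, 1.32], [1.79, 1.25, -0.34], [2.83, 1.98, -0.54]] + [[0.05, -0.06, 0.05],  [0.32, -0.37, 0.30],  [-0.07, 0.09, -0.07]] + [[-0.02, 0.04, 0.07], [-0.01, 0.01, 0.02], [-0.03, 0.09, 0.15]]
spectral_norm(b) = 9.51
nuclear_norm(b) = 10.30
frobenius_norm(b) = 9.53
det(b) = 1.10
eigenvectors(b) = [[0.90, 0.13, 0.62],[-0.28, -0.45, -0.78],[-0.34, -0.88, -0.01]]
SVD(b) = [[-0.90, -0.16, 0.40], [0.23, -0.96, 0.14], [0.37, 0.22, 0.9]] @ diag([9.510109794608752, 0.596127689015462, 0.19479084392172352]) @ [[0.81, 0.57, -0.15], [-0.55, 0.65, -0.52], [-0.19, 0.51, 0.84]]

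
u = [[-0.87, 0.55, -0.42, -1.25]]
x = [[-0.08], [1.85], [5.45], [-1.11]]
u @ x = [[0.19]]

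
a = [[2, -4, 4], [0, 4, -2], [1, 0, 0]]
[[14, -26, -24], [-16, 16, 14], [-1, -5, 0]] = a @ [[-1, -5, 0], [-4, 4, 1], [0, 0, -5]]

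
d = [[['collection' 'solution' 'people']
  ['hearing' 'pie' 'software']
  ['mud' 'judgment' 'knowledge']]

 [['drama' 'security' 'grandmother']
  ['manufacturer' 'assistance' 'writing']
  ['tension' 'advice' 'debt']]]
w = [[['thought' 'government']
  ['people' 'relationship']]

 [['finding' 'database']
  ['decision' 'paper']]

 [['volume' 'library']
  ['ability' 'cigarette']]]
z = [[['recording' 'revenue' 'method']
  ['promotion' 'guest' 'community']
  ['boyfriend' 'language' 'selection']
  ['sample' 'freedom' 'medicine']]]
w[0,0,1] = 'government'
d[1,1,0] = 'manufacturer'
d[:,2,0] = ['mud', 'tension']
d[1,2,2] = 'debt'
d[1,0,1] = 'security'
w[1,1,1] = 'paper'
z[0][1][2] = 'community'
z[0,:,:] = [['recording', 'revenue', 'method'], ['promotion', 'guest', 'community'], ['boyfriend', 'language', 'selection'], ['sample', 'freedom', 'medicine']]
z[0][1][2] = 'community'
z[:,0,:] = [['recording', 'revenue', 'method']]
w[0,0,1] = 'government'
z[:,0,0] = ['recording']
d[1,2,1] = 'advice'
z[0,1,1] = 'guest'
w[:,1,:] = [['people', 'relationship'], ['decision', 'paper'], ['ability', 'cigarette']]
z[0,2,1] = 'language'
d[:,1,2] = ['software', 'writing']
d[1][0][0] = 'drama'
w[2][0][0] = 'volume'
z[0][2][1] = 'language'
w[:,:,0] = [['thought', 'people'], ['finding', 'decision'], ['volume', 'ability']]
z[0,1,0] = 'promotion'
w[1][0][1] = 'database'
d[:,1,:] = [['hearing', 'pie', 'software'], ['manufacturer', 'assistance', 'writing']]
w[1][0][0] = 'finding'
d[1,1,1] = 'assistance'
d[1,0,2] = 'grandmother'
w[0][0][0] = 'thought'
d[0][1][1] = 'pie'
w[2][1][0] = 'ability'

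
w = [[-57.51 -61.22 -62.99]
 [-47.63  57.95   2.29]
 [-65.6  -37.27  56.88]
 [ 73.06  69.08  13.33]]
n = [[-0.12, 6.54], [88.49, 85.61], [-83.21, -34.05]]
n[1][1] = 85.61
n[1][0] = 88.49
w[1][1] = 57.95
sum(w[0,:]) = -181.72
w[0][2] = -62.99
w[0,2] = -62.99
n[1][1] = 85.61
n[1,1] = 85.61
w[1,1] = 57.95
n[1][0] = 88.49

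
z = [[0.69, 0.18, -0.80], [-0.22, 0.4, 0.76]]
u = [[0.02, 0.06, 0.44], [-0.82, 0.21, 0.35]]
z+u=[[0.71, 0.24, -0.36], [-1.04, 0.61, 1.11]]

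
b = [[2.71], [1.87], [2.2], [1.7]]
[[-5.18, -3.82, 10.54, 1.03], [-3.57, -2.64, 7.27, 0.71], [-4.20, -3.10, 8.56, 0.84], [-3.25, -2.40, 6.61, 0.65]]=b @ [[-1.91, -1.41, 3.89, 0.38]]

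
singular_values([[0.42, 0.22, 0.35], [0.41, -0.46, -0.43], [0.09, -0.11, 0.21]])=[0.77, 0.59, 0.2]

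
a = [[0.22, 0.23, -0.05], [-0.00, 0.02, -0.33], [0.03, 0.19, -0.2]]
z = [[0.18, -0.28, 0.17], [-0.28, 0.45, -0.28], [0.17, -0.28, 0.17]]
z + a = [[0.4,-0.05,0.12],[-0.28,0.47,-0.61],[0.2,-0.09,-0.03]]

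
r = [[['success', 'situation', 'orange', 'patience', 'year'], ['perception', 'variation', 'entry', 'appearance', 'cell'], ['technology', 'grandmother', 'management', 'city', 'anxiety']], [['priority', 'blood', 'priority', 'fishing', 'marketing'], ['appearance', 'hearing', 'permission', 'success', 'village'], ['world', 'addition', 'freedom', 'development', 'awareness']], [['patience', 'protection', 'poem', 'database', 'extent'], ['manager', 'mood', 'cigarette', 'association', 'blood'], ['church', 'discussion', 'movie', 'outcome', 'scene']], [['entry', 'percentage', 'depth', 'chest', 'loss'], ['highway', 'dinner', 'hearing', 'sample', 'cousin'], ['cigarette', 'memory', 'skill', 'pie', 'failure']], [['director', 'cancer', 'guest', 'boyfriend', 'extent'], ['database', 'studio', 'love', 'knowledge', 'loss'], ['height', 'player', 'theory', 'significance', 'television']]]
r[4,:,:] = [['director', 'cancer', 'guest', 'boyfriend', 'extent'], ['database', 'studio', 'love', 'knowledge', 'loss'], ['height', 'player', 'theory', 'significance', 'television']]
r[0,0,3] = 'patience'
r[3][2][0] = 'cigarette'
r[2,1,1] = 'mood'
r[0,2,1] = 'grandmother'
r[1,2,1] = 'addition'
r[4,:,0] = ['director', 'database', 'height']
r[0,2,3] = 'city'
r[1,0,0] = 'priority'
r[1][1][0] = 'appearance'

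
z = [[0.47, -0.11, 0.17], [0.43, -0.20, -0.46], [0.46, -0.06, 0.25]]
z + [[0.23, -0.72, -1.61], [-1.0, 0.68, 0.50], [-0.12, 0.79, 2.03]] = [[0.7, -0.83, -1.44], [-0.57, 0.48, 0.04], [0.34, 0.73, 2.28]]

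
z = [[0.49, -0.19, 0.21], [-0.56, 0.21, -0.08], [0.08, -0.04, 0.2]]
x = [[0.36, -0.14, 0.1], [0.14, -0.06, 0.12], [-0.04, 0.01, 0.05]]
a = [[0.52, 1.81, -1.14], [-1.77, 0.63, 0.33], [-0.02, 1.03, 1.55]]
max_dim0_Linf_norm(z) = 0.56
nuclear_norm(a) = 5.91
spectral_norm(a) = 2.21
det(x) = 0.00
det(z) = 0.00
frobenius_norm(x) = 0.45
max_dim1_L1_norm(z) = 0.89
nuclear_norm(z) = 1.03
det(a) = 7.35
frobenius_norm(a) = 3.46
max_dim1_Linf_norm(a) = 1.81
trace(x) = 0.35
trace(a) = 2.70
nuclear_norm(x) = 0.53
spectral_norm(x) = 0.44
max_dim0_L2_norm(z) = 0.75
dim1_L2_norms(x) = [0.4, 0.19, 0.06]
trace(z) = 0.90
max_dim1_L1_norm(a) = 3.47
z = a @ x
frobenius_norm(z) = 0.86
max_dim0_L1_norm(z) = 1.13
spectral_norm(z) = 0.83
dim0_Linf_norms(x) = [0.36, 0.14, 0.12]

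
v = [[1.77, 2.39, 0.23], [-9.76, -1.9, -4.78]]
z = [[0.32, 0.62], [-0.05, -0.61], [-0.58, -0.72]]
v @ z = [[0.31,-0.53], [-0.26,-1.45]]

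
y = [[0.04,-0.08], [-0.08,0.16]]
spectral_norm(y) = 0.20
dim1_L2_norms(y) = [0.09, 0.18]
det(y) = 0.00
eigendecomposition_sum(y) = [[0.00, 0.00], [0.0, 0.0]] + [[0.04,-0.08], [-0.08,0.16]]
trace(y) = 0.20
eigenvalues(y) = [0.0, 0.2]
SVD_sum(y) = [[0.04, -0.08], [-0.08, 0.16]] + [[-0.00, -0.00],[-0.00, -0.00]]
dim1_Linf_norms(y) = [0.08, 0.16]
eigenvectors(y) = [[-0.89, 0.45], [-0.45, -0.89]]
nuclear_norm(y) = 0.20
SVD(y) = [[-0.45, 0.89], [0.89, 0.45]] @ diag([0.2, 1.7021322937554877e-17]) @ [[-0.45, 0.89],  [-0.89, -0.45]]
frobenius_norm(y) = 0.20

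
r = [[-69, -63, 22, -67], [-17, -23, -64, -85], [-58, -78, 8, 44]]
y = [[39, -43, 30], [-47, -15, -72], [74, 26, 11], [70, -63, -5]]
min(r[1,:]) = -85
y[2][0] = 74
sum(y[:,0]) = 136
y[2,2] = 11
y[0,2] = 30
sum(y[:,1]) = -95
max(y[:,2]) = 30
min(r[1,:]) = -85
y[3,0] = 70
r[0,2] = 22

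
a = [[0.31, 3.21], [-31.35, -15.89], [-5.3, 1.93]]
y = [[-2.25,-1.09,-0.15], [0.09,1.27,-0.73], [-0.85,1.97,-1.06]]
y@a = [[34.27, 9.81], [-35.92, -21.30], [-56.40, -36.08]]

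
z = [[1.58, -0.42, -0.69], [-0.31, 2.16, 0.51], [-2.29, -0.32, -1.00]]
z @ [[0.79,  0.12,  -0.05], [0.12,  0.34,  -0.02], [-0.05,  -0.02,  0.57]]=[[1.23, 0.06, -0.46], [-0.01, 0.69, 0.26], [-1.80, -0.36, -0.45]]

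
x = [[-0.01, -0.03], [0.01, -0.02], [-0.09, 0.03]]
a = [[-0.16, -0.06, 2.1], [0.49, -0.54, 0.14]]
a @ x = [[-0.19,0.07], [-0.02,0.0]]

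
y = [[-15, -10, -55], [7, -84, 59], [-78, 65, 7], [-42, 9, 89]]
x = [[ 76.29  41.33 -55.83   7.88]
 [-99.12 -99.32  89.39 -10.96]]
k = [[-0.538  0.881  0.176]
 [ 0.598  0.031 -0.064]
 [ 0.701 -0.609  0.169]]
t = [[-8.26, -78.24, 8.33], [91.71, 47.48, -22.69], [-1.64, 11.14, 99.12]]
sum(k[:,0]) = 0.7609999999999999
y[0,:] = [-15, -10, -55]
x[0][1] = 41.33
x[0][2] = -55.83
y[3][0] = -42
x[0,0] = 76.29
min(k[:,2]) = -0.064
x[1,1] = -99.32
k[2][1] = -0.609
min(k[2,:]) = -0.609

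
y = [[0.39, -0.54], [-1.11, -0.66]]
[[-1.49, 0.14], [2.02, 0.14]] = y @ [[-2.42, 0.02], [1.01, -0.25]]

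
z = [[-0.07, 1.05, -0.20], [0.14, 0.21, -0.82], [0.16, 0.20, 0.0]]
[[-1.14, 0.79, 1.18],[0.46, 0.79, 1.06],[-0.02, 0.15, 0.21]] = z@ [[1.25, 0.15, 0.12], [-1.12, 0.61, 0.93], [-0.63, -0.78, -1.04]]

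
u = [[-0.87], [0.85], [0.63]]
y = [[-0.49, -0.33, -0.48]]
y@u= [[-0.16]]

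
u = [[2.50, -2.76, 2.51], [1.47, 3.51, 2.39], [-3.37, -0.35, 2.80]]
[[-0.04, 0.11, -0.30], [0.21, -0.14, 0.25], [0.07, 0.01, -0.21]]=u @ [[-0.00,-0.0,0.02],[0.04,-0.04,0.09],[0.03,0.0,-0.04]]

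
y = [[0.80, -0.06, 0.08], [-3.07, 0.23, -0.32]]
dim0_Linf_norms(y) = [3.07, 0.23, 0.32]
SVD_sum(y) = [[0.8,-0.06,0.08], [-3.07,0.23,-0.32]] + [[0.00, -0.0, -0.0], [0.00, -0.0, -0.00]]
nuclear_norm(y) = 3.20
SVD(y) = [[-0.25, 0.97], [0.97, 0.25]] @ diag([3.198466720305332, 0.00326176321246827]) @ [[-0.99, 0.07, -0.10], [0.1, -0.03, -0.99]]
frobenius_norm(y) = 3.20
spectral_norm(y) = 3.20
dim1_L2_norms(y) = [0.81, 3.1]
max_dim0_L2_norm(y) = 3.17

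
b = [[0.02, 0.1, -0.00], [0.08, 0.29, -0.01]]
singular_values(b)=[0.32, 0.01]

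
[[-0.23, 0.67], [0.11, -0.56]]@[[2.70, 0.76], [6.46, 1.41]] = [[3.71, 0.77],[-3.32, -0.71]]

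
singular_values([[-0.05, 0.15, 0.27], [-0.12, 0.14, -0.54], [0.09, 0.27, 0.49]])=[0.8, 0.32, 0.08]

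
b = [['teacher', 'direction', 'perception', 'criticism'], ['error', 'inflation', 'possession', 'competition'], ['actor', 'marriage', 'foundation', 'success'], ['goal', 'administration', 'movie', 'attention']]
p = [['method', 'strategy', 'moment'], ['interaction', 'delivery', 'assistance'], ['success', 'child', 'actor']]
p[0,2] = 'moment'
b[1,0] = 'error'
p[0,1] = 'strategy'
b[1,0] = 'error'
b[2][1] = 'marriage'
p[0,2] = 'moment'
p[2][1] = 'child'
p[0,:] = ['method', 'strategy', 'moment']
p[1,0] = 'interaction'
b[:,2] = ['perception', 'possession', 'foundation', 'movie']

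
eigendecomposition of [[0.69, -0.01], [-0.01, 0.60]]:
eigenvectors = [[0.99, 0.11], [-0.11, 0.99]]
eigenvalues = [0.69, 0.6]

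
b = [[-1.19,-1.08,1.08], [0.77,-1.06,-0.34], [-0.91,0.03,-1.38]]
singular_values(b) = [1.98, 1.63, 1.31]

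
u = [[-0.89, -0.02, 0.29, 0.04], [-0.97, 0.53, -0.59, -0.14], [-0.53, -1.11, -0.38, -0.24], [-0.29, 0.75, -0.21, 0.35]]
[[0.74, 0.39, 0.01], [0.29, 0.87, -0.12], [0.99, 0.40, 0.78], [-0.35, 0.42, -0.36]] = u @ [[-0.74, -0.6, -0.07],  [-0.58, 0.04, -0.6],  [0.26, -0.52, -0.24],  [-0.21, 0.31, 0.06]]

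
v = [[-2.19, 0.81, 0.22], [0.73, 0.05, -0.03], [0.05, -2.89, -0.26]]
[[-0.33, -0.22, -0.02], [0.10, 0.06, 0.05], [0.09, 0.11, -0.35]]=v @[[0.14,0.09,0.05],[-0.03,-0.04,0.13],[0.0,0.03,-0.08]]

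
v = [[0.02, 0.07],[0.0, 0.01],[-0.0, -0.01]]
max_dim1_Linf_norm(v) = 0.07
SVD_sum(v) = [[0.02, 0.07],[0.0, 0.01],[-0.00, -0.01]] + [[0.00, -0.0], [-0.00, 0.00], [0.0, -0.0]]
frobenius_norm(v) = 0.07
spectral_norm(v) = 0.07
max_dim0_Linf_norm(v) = 0.07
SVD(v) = [[0.98, 0.18], [0.13, -0.7], [-0.13, 0.70]] @ diag([0.07406359344048861, 0.003818916951442386]) @ [[0.27, 0.96], [0.96, -0.27]]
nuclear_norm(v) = 0.08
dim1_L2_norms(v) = [0.07, 0.01, 0.01]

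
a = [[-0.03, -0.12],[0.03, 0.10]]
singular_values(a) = [0.16, 0.0]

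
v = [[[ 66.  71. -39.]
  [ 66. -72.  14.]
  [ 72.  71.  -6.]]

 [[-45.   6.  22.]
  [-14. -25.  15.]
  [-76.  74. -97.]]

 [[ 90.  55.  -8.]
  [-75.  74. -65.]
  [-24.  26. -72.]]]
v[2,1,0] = -75.0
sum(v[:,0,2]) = -25.0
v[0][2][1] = 71.0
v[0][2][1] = 71.0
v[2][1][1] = 74.0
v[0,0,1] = 71.0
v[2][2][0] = -24.0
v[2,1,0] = -75.0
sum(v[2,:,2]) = -145.0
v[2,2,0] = -24.0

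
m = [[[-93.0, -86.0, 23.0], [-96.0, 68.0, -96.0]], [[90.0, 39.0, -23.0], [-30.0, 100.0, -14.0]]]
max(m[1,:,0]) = 90.0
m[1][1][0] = -30.0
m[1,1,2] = -14.0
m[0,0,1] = -86.0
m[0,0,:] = [-93.0, -86.0, 23.0]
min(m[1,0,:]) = -23.0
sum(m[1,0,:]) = 106.0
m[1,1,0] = -30.0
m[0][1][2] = -96.0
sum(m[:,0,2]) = 0.0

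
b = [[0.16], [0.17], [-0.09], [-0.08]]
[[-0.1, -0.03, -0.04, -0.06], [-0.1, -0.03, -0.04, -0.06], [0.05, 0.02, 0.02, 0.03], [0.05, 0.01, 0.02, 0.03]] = b @ [[-0.6, -0.17, -0.23, -0.36]]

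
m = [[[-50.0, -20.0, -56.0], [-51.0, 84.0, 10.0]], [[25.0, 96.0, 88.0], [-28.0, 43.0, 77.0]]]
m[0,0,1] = -20.0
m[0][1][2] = 10.0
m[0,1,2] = 10.0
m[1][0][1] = 96.0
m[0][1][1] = 84.0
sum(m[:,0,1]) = 76.0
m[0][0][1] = -20.0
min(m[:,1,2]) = 10.0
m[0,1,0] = -51.0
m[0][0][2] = -56.0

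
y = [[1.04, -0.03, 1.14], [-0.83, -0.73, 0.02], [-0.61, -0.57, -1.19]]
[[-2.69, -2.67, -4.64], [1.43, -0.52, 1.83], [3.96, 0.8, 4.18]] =y @ [[-0.06, -1.36, -1.91],[-1.95, 2.23, -0.4],[-2.36, -1.04, -2.34]]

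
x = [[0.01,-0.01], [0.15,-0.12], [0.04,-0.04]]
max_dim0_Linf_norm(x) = 0.15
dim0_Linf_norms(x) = [0.15, 0.12]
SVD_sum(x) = [[0.01, -0.01],[0.15, -0.12],[0.04, -0.04]] + [[-0.0, -0.00], [0.00, 0.00], [-0.0, -0.00]]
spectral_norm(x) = 0.20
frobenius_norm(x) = 0.20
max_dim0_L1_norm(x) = 0.2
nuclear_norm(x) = 0.21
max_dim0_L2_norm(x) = 0.16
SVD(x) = [[-0.07, 0.23], [-0.96, -0.29], [-0.28, 0.93]] @ diag([0.2006539282100544, 0.006164502727254938]) @ [[-0.78, 0.63], [-0.63, -0.78]]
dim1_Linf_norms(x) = [0.01, 0.15, 0.04]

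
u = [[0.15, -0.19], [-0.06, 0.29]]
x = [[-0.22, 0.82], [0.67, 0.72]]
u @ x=[[-0.16, -0.01], [0.21, 0.16]]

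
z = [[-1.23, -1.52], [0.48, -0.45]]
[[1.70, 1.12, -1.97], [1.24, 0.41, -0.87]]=z@ [[0.87, 0.09, -0.34], [-1.82, -0.81, 1.57]]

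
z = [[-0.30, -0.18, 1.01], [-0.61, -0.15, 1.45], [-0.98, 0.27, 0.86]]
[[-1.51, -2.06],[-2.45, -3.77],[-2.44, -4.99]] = z @ [[0.96, 3.31], [-1.08, -1.97], [-1.40, -1.41]]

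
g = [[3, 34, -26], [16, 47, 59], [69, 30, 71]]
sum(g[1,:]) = 122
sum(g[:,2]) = 104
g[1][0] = 16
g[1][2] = 59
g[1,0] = 16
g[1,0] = 16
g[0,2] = -26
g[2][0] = 69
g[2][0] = 69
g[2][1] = 30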